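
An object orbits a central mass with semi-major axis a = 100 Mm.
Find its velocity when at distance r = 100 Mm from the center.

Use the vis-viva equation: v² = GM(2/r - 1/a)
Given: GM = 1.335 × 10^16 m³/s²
a = 100 Mm = 1 × 10^8 m
r = 100 Mm = 1 × 10^8 m
GM = 1.335 × 10^16 m³/s²
2/r − 1/a = 2 × 10^-8 − 1 × 10^-8 = 1 × 10^-8 m⁻¹
v² = GM (2/r − 1/a) = 1.335 × 10^8 m²/s²
v = 11554.2 m/s ≈ 11.55 km/s

Final answer: 11.55 km/s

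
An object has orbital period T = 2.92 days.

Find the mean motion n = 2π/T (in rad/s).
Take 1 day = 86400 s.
T = 2.92 days = 252288 s
n = 2π / 252288 s = 2.49048 × 10^-5 rad/s ≈ 2.49 × 10^-5 rad/s

Final answer: n = 2.49 × 10^-5 rad/s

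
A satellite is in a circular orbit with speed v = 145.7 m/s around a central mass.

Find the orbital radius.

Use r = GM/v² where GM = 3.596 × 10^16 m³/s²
v = 145.7 m/s
GM = 3.596 × 10^16 m³/s²
v² = 21228.5 m²/s²
r = GM/v² = (3.596 × 10^16) / 21228.5 = 1.69395 × 10^12 m ≈ 1.694 × 10^12 m

Final answer: 1.694 × 10^12 m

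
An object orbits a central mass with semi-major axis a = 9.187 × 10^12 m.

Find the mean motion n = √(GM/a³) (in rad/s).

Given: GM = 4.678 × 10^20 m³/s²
a = 9.187 × 10^12 m
GM = 4.678 × 10^20 m³/s²
a³ = 7.75392 × 10^38 m³
GM/a³ = (4.678 × 10^20) / (7.75392 × 10^38) = 6.03308 × 10^-19 s⁻²
n = √(GM/a³) = 7.76729 × 10^-10 rad/s ≈ 7.767 × 10^-10 rad/s

Final answer: n = 7.767 × 10^-10 rad/s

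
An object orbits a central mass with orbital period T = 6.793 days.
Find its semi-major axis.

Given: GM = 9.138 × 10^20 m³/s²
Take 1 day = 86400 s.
T = 6.793 days = 586915 s
GM = 9.138 × 10^20 m³/s²
Kepler's third law: a³ = GM T² / (4π²)
T² = 3.44469 × 10^11 s²
a³ = (9.138 × 10^20) × (3.44469 × 10^11) / (4π²) = 7.97337 × 10^30 m³
a = (a³)^(1/3) = 1.99778 × 10^10 m ≈ 19.98 Gm

Final answer: 19.98 Gm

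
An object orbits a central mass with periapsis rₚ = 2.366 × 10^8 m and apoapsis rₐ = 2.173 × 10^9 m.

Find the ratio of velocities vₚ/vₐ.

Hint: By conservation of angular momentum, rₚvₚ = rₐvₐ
rₚ = 2.366 × 10^8 m
rₐ = 2.173 × 10^9 m
rₚvₚ = rₐvₐ  ⇒  vₚ/vₐ = rₐ/rₚ
vₚ/vₐ = (2.173 × 10^9) / (2.366 × 10^8) = 9.18428

Final answer: vₚ/vₐ = 9.184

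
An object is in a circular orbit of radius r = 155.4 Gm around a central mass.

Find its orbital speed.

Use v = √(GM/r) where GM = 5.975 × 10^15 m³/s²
r = 155.4 Gm = 1.554 × 10^11 m
GM = 5.975 × 10^15 m³/s²
GM/r = (5.975 × 10^15) / (1.554 × 10^11) = 38449.2 m²/s²
v = √(GM/r) = 196.085 m/s ≈ 196.1 m/s

Final answer: 196.1 m/s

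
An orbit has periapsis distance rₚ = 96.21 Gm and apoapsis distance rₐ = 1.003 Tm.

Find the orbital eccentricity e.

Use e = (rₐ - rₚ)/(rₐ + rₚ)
rₚ = 96.21 Gm = 9.621 × 10^10 m
rₐ = 1.003 Tm = 1.003 × 10^12 m
rₐ − rₚ = 9.0679 × 10^11 m
rₐ + rₚ = 1.09921 × 10^12 m
e = (rₐ − rₚ)/(rₐ + rₚ) = 0.824947

Final answer: e = 0.8249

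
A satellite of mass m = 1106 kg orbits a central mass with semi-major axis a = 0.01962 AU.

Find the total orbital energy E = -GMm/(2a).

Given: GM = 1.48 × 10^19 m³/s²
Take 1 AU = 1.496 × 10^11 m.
a = 0.01962 AU = 2.93515 × 10^9 m
GM = 1.48 × 10^19 m³/s²
2a = 5.8703 × 10^9 m
GMm = 1.48 × 10^19 × 1106 = 1.63688 × 10^22 m³·kg/s²
E = −GMm/(2a) = -2.78841 × 10^12 J ≈ -2.788 TJ

Final answer: -2.788 TJ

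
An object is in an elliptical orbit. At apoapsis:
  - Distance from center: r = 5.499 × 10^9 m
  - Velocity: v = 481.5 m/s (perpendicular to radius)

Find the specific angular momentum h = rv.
r = 5.499 × 10^9 m
v = 481.5 m/s
h = rv = 5.499 × 10^9 × 481.5 = 2.64777 × 10^12 m²/s ≈ 2.648 × 10^12 m²/s

Final answer: h = 2.648 × 10^12 m²/s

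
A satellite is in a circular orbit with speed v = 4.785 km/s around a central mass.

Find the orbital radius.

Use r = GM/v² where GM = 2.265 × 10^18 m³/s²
v = 4.785 km/s = 4785 m/s
GM = 2.265 × 10^18 m³/s²
v² = 2.28962 × 10^7 m²/s²
r = GM/v² = (2.265 × 10^18) / (2.28962 × 10^7) = 9.89246 × 10^10 m ≈ 98.92 Gm

Final answer: 98.92 Gm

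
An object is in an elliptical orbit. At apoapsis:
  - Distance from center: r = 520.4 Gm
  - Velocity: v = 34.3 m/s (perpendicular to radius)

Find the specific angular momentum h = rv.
r = 520.4 Gm = 5.204 × 10^11 m
v = 34.3 m/s
h = rv = 5.204 × 10^11 × 34.3 = 1.78497 × 10^13 m²/s ≈ 1.785 × 10^13 m²/s

Final answer: h = 1.785 × 10^13 m²/s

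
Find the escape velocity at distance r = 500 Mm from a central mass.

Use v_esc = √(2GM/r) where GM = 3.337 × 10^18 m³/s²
r = 500 Mm = 5 × 10^8 m
GM = 3.337 × 10^18 m³/s²
2GM/r = 2 × (3.337 × 10^18) / (5 × 10^8) = 1.3348 × 10^10 m²/s²
v_esc = √(2GM/r) = 115534 m/s ≈ 115.5 km/s

Final answer: 115.5 km/s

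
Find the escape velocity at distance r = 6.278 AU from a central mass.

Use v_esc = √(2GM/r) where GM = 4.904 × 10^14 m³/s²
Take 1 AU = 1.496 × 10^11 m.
r = 6.278 AU = 9.39189 × 10^11 m
GM = 4.904 × 10^14 m³/s²
2GM/r = 2 × (4.904 × 10^14) / (9.39189 × 10^11) = 1044.31 m²/s²
v_esc = √(2GM/r) = 32.3157 m/s ≈ 32.32 m/s

Final answer: 32.32 m/s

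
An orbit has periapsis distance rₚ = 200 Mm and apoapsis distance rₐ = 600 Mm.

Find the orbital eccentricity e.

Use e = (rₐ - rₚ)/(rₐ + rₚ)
rₚ = 200 Mm = 2 × 10^8 m
rₐ = 600 Mm = 6 × 10^8 m
rₐ − rₚ = 4 × 10^8 m
rₐ + rₚ = 8 × 10^8 m
e = (rₐ − rₚ)/(rₐ + rₚ) = 0.5

Final answer: e = 0.5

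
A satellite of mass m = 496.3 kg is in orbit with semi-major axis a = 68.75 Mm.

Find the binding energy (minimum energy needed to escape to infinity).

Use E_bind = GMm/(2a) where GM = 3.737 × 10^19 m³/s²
a = 68.75 Mm = 6.875 × 10^7 m
GM = 3.737 × 10^19 m³/s²
m = 496.3 kg
GMm = 3.737 × 10^19 × 496.3 = 1.85467 × 10^22 m³·kg/s²
2a = 1.375 × 10^8 m
E_bind = GMm/(2a) = 1.34885 × 10^14 J ≈ 134.9 TJ

Final answer: 134.9 TJ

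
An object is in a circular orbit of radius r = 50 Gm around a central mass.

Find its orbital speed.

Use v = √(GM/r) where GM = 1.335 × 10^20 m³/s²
r = 50 Gm = 5 × 10^10 m
GM = 1.335 × 10^20 m³/s²
GM/r = (1.335 × 10^20) / (5 × 10^10) = 2.67 × 10^9 m²/s²
v = √(GM/r) = 51672 m/s ≈ 51.67 km/s

Final answer: 51.67 km/s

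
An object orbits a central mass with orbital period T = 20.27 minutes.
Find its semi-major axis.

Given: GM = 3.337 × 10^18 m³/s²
T = 20.27 minutes = 1216.2 s
GM = 3.337 × 10^18 m³/s²
Kepler's third law: a³ = GM T² / (4π²)
T² = 1.47914 × 10^6 s²
a³ = (3.337 × 10^18) × (1.47914 × 10^6) / (4π²) = 1.25028 × 10^23 m³
a = (a³)^(1/3) = 5.00037 × 10^7 m ≈ 50 Mm

Final answer: 50 Mm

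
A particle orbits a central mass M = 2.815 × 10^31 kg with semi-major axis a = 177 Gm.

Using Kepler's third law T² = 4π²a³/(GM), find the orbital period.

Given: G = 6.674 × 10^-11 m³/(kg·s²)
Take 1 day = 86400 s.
M = 2.815 × 10^31 kg
GM = G × M = 6.674 × 10^-11 × 2.815 × 10^31 = 1.87873 × 10^21 m³/s²
a = 177 Gm = 1.77 × 10^11 m
a³ = 5.54523 × 10^33 m³
T = 2π √(a³/GM) = 2π √((5.54523 × 10^33) / (1.87873 × 10^21)) = 2π × 1.71802 × 10^6 s
T = 1.07946 × 10^7 s ≈ 124.9 days

Final answer: 124.9 days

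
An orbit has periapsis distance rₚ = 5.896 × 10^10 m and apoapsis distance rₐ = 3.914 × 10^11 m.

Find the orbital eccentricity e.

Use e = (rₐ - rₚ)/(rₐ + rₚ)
rₚ = 5.896 × 10^10 m
rₐ = 3.914 × 10^11 m
rₐ − rₚ = 3.3244 × 10^11 m
rₐ + rₚ = 4.5036 × 10^11 m
e = (rₐ − rₚ)/(rₐ + rₚ) = 0.738165

Final answer: e = 0.7382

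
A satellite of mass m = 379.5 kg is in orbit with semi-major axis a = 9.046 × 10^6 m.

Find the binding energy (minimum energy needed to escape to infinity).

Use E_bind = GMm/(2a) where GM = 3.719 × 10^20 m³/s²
a = 9.046 × 10^6 m
GM = 3.719 × 10^20 m³/s²
m = 379.5 kg
GMm = 3.719 × 10^20 × 379.5 = 1.41136 × 10^23 m³·kg/s²
2a = 1.8092 × 10^7 m
E_bind = GMm/(2a) = 7.80102 × 10^15 J ≈ 7.801 PJ

Final answer: 7.801 PJ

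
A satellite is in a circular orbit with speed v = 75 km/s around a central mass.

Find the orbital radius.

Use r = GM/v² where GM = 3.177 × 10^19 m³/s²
v = 75 km/s = 75000 m/s
GM = 3.177 × 10^19 m³/s²
v² = 5.625 × 10^9 m²/s²
r = GM/v² = (3.177 × 10^19) / (5.625 × 10^9) = 5.648 × 10^9 m ≈ 5.648 × 10^9 m

Final answer: 5.648 × 10^9 m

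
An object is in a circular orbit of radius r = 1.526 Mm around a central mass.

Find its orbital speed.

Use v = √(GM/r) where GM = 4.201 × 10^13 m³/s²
r = 1.526 Mm = 1.526 × 10^6 m
GM = 4.201 × 10^13 m³/s²
GM/r = (4.201 × 10^13) / (1.526 × 10^6) = 2.75295 × 10^7 m²/s²
v = √(GM/r) = 5246.86 m/s ≈ 5.247 km/s

Final answer: 5.247 km/s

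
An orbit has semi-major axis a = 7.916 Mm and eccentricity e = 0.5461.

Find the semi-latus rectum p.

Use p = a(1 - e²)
a = 7.916 Mm = 7.916 × 10^6 m
e = 0.5461,  e² = 0.298225,  1 − e² = 0.701775
p = a(1 − e²) = 7.916 × 10^6 m × 0.701775 = 5.55525 × 10^6 m ≈ 5.555 Mm

Final answer: p = 5.555 Mm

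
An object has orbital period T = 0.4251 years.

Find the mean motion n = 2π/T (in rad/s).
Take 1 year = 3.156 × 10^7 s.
T = 0.4251 years = 1.34162 × 10^7 s
n = 2π / (1.34162 × 10^7 s) = 4.6833 × 10^-7 rad/s ≈ 4.683 × 10^-7 rad/s

Final answer: n = 4.683 × 10^-7 rad/s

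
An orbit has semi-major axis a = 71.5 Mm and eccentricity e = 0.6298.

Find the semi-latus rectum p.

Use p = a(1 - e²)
a = 71.5 Mm = 7.15 × 10^7 m
e = 0.6298,  e² = 0.396648,  1 − e² = 0.603352
p = a(1 − e²) = 7.15 × 10^7 m × 0.603352 = 4.31397 × 10^7 m ≈ 43.14 Mm

Final answer: p = 43.14 Mm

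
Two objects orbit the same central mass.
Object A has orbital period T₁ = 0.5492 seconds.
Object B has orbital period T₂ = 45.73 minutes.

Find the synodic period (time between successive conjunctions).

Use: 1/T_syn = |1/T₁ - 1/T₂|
T₁ = 0.5492 seconds
T₂ = 45.73 minutes = 2743.8 s
1/T₁ = 1.82083 s⁻¹
1/T₂ = 0.000364458 s⁻¹
|1/T₁ − 1/T₂| = 1.82047 s⁻¹
T_syn = 1 / |1/T₁ − 1/T₂| = 0.54931 s ≈ 0.5493 seconds

Final answer: T_syn = 0.5493 seconds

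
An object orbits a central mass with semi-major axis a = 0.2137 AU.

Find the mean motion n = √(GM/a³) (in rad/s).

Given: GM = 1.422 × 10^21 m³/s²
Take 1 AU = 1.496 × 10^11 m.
a = 0.2137 AU = 3.19695 × 10^10 m
GM = 1.422 × 10^21 m³/s²
a³ = 3.26745 × 10^31 m³
GM/a³ = (1.422 × 10^21) / (3.26745 × 10^31) = 4.35202 × 10^-11 s⁻²
n = √(GM/a³) = 6.59699 × 10^-6 rad/s ≈ 6.597 × 10^-6 rad/s

Final answer: n = 6.597 × 10^-6 rad/s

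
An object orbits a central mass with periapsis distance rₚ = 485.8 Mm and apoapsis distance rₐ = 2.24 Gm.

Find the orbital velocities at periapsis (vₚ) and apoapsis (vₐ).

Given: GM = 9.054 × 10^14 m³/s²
rₚ = 485.8 Mm = 4.858 × 10^8 m
rₐ = 2.24 Gm = 2.24 × 10^9 m
GM = 9.054 × 10^14 m³/s²
a = (rₚ + rₐ)/2 = 1.3629 × 10^9 m
Vis-viva: v² = GM (2/r − 1/a)
vₚ² = 9.054 × 10^14 × (4.11692 × 10^-9 − 7.3373 × 10^-10) = 3.06314 × 10^6 m²/s²
vₚ = 1750.18 m/s ≈ 1.75 km/s
vₐ² = 9.054 × 10^14 × (8.92857 × 10^-10 − 7.3373 × 10^-10) = 144074 m²/s²
vₐ = 379.571 m/s ≈ 379.6 m/s

Final answer: vₚ = 1.75 km/s, vₐ = 379.6 m/s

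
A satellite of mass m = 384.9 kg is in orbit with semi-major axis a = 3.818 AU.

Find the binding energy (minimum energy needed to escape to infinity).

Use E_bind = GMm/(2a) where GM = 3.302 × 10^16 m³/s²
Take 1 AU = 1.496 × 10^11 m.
a = 3.818 AU = 5.71173 × 10^11 m
GM = 3.302 × 10^16 m³/s²
m = 384.9 kg
GMm = 3.302 × 10^16 × 384.9 = 1.27094 × 10^19 m³·kg/s²
2a = 1.14235 × 10^12 m
E_bind = GMm/(2a) = 1.11257 × 10^7 J ≈ 11.13 MJ

Final answer: 11.13 MJ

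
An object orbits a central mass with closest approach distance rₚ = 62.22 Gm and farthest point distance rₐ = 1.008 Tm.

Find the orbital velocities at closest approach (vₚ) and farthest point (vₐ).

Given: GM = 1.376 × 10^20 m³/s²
rₚ = 62.22 Gm = 6.222 × 10^10 m
rₐ = 1.008 Tm = 1.008 × 10^12 m
GM = 1.376 × 10^20 m³/s²
a = (rₚ + rₐ)/2 = 5.3511 × 10^11 m
Vis-viva: v² = GM (2/r − 1/a)
vₚ² = 1.376 × 10^20 × (3.2144 × 10^-11 − 1.86877 × 10^-12) = 4.16587 × 10^9 m²/s²
vₚ = 64543.6 m/s ≈ 64.54 km/s
vₐ² = 1.376 × 10^20 × (1.98413 × 10^-12 − 1.86877 × 10^-12) = 1.58725 × 10^7 m²/s²
vₐ = 3984.03 m/s ≈ 3.984 km/s

Final answer: vₚ = 64.54 km/s, vₐ = 3.984 km/s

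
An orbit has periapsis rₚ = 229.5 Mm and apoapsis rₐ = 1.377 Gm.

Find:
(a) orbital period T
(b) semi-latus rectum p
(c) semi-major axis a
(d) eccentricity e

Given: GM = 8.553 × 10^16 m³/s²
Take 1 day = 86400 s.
rₚ = 229.5 Mm = 2.295 × 10^8 m
rₐ = 1.377 Gm = 1.377 × 10^9 m
GM = 8.553 × 10^16 m³/s²
a = (rₚ + rₐ)/2 = 8.0325 × 10^8 m
e = (rₐ − rₚ)/(rₐ + rₚ) = (1.1475 × 10^9) / (1.6065 × 10^9) = 0.714286
(a) a³ = 5.18265 × 10^26 m³;  T = 2π √(a³/GM) = 2π × 77842.5 s = 489099 s ≈ 5.661 days
(b) 1 − e² = 0.489796;  p = a(1 − e²) = 8.0325 × 10^8 × 0.489796 = 3.93429 × 10^8 m ≈ 393.4 Mm
(c) a = 8.0325 × 10^8 m ≈ 803.2 Mm
(d) e = 0.714286 ≈ 0.7143

Final answer:
(a) orbital period T = 5.661 days
(b) semi-latus rectum p = 393.4 Mm
(c) semi-major axis a = 803.2 Mm
(d) eccentricity e = 0.7143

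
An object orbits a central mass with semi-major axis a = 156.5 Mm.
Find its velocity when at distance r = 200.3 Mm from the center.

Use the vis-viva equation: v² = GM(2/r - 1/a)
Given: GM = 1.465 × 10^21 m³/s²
a = 156.5 Mm = 1.565 × 10^8 m
r = 200.3 Mm = 2.003 × 10^8 m
GM = 1.465 × 10^21 m³/s²
2/r − 1/a = 9.98502 × 10^-9 − 6.38978 × 10^-9 = 3.59525 × 10^-9 m⁻¹
v² = GM (2/r − 1/a) = 5.26704 × 10^12 m²/s²
v = 2.295 × 10^6 m/s ≈ 2295 km/s

Final answer: 2295 km/s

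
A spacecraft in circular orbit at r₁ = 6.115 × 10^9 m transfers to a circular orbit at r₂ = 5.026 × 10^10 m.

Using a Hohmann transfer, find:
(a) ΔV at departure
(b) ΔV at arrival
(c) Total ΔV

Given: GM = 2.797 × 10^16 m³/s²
r₁ = 6.115 × 10^9 m
r₂ = 5.026 × 10^10 m
GM = 2.797 × 10^16 m³/s²
Transfer ellipse: a_t = (r₁ + r₂)/2 = 2.81875 × 10^10 m
Circular speed at r₁: v₁ = √(GM/r₁) = 2138.69 m/s
Transfer speed at r₁ (periapsis): v₁ₜ = √(GM(2/r₁ − 1/a_t)) = 2855.82 m/s
(a) ΔV₁ = v₁ₜ − v₁ = 717.13 m/s ≈ 717.1 m/s
Circular speed at r₂: v₂ = √(GM/r₂) = 745.993 m/s
Transfer speed at r₂ (apoapsis): v₂ₜ = √(GM(2/r₂ − 1/a_t)) = 347.46 m/s
(b) ΔV₂ = v₂ − v₂ₜ = 398.533 m/s ≈ 398.5 m/s
(c) ΔV_total = ΔV₁ + ΔV₂ = 1115.66 m/s ≈ 1.116 km/s

Final answer:
(a) ΔV₁ = 717.1 m/s
(b) ΔV₂ = 398.5 m/s
(c) ΔV_total = 1.116 km/s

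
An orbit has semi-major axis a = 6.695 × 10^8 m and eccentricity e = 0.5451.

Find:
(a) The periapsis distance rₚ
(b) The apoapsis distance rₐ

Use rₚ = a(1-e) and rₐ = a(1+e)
a = 6.695 × 10^8 m
e = 0.5451:  1 − e = 0.4549,  1 + e = 1.5451
(a) rₚ = a(1 − e) = 6.695 × 10^8 m × 0.4549 = 3.04556 × 10^8 m ≈ 3.046 × 10^8 m
(b) rₐ = a(1 + e) = 6.695 × 10^8 m × 1.5451 = 1.03444 × 10^9 m ≈ 1.034 × 10^9 m

Final answer:
(a) rₚ = 3.046 × 10^8 m
(b) rₐ = 1.034 × 10^9 m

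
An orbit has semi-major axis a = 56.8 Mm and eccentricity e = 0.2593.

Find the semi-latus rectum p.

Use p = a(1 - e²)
a = 56.8 Mm = 5.68 × 10^7 m
e = 0.2593,  e² = 0.0672365,  1 − e² = 0.932764
p = a(1 − e²) = 5.68 × 10^7 m × 0.932764 = 5.2981 × 10^7 m ≈ 52.98 Mm

Final answer: p = 52.98 Mm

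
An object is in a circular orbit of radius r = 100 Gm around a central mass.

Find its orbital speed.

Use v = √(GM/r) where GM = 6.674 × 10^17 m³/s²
r = 100 Gm = 1 × 10^11 m
GM = 6.674 × 10^17 m³/s²
GM/r = (6.674 × 10^17) / (1 × 10^11) = 6.674 × 10^6 m²/s²
v = √(GM/r) = 2583.41 m/s ≈ 2.583 km/s

Final answer: 2.583 km/s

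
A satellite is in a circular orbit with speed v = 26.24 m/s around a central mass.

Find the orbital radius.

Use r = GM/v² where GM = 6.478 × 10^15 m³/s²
v = 26.24 m/s
GM = 6.478 × 10^15 m³/s²
v² = 688.538 m²/s²
r = GM/v² = (6.478 × 10^15) / 688.538 = 9.40835 × 10^12 m ≈ 9.408 Tm

Final answer: 9.408 Tm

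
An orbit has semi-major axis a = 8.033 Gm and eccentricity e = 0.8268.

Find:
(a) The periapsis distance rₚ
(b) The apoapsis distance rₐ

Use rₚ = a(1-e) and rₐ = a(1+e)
a = 8.033 Gm = 8.033 × 10^9 m
e = 0.8268:  1 − e = 0.1732,  1 + e = 1.8268
(a) rₚ = a(1 − e) = 8.033 × 10^9 m × 0.1732 = 1.39132 × 10^9 m ≈ 1.391 Gm
(b) rₐ = a(1 + e) = 8.033 × 10^9 m × 1.8268 = 1.46747 × 10^10 m ≈ 14.67 Gm

Final answer:
(a) rₚ = 1.391 Gm
(b) rₐ = 14.67 Gm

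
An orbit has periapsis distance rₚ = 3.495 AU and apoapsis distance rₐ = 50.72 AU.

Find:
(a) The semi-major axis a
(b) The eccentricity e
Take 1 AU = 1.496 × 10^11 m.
rₚ = 3.495 AU = 5.22852 × 10^11 m
rₐ = 50.72 AU = 7.58771 × 10^12 m
(a) a = (rₚ + rₐ)/2 = 4.05528 × 10^12 m ≈ 27.11 AU
(b) e = (rₐ − rₚ)/(rₐ + rₚ) = (7.06486 × 10^12) / (8.11056 × 10^12) = 0.871069

Final answer:
(a) a = 27.11 AU
(b) e = 0.8711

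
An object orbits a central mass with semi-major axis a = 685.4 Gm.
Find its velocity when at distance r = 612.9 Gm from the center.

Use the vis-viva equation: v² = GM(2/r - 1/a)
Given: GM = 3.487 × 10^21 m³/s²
a = 685.4 Gm = 6.854 × 10^11 m
r = 612.9 Gm = 6.129 × 10^11 m
GM = 3.487 × 10^21 m³/s²
2/r − 1/a = 3.26318 × 10^-12 − 1.459 × 10^-12 = 1.80417 × 10^-12 m⁻¹
v² = GM (2/r − 1/a) = 6.29115 × 10^9 m²/s²
v = 79316.8 m/s ≈ 79.32 km/s

Final answer: 79.32 km/s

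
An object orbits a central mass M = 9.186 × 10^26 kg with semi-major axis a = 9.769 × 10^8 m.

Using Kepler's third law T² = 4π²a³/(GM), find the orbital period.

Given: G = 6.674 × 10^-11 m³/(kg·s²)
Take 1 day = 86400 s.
M = 9.186 × 10^26 kg
GM = G × M = 6.674 × 10^-11 × 9.186 × 10^26 = 6.13074 × 10^16 m³/s²
a = 9.769 × 10^8 m
a³ = 9.32289 × 10^26 m³
T = 2π √(a³/GM) = 2π √((9.32289 × 10^26) / (6.13074 × 10^16)) = 2π × 123316 s
T = 774816 s ≈ 8.968 days

Final answer: 8.968 days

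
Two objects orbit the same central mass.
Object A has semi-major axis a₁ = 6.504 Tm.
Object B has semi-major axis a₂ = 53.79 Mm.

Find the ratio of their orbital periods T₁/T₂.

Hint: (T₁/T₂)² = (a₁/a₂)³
a₁ = 6.504 Tm = 6.504 × 10^12 m
a₂ = 53.79 Mm = 5.379 × 10^7 m
a₁/a₂ = 120915
T₁/T₂ = (a₁/a₂)^(3/2) = (120915)^1.5 = 4.20454 × 10^7

Final answer: T₁/T₂ = 4.205 × 10^7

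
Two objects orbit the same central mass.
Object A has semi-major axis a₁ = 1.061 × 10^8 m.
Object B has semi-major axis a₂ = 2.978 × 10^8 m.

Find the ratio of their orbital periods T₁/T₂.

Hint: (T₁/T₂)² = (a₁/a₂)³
a₁ = 1.061 × 10^8 m
a₂ = 2.978 × 10^8 m
a₁/a₂ = 0.356279
T₁/T₂ = (a₁/a₂)^(3/2) = (0.356279)^1.5 = 0.21266

Final answer: T₁/T₂ = 0.2127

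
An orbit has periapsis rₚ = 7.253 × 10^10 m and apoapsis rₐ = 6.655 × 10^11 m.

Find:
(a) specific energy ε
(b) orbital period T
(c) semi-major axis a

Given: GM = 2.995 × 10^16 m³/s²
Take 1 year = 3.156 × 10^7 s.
rₚ = 7.253 × 10^10 m
rₐ = 6.655 × 10^11 m
GM = 2.995 × 10^16 m³/s²
a = (rₚ + rₐ)/2 = 3.69015 × 10^11 m
e = (rₐ − rₚ)/(rₐ + rₚ) = (5.9297 × 10^11) / (7.3803 × 10^11) = 0.80345
(a) 2a = 7.3803 × 10^11 m;  ε = −GM/(2a) = -40581 J/kg ≈ -40.58 kJ/kg
(b) a³ = 5.02495 × 10^34 m³;  T = 2π √(a³/GM) = 2π × 1.29529 × 10^9 s = 8.13856 × 10^9 s ≈ 257.9 years
(c) a = 3.69015 × 10^11 m ≈ 3.69 × 10^11 m

Final answer:
(a) specific energy ε = -40.58 kJ/kg
(b) orbital period T = 257.9 years
(c) semi-major axis a = 3.69 × 10^11 m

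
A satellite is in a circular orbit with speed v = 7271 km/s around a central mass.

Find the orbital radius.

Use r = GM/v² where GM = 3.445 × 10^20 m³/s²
v = 7271 km/s = 7.271 × 10^6 m/s
GM = 3.445 × 10^20 m³/s²
v² = 5.28674 × 10^13 m²/s²
r = GM/v² = (3.445 × 10^20) / (5.28674 × 10^13) = 6.5163 × 10^6 m ≈ 6.516 Mm

Final answer: 6.516 Mm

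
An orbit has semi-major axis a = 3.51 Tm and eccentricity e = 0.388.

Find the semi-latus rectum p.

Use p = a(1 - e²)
a = 3.51 Tm = 3.51 × 10^12 m
e = 0.388,  e² = 0.150544,  1 − e² = 0.849456
p = a(1 − e²) = 3.51 × 10^12 m × 0.849456 = 2.98159 × 10^12 m ≈ 2.982 Tm

Final answer: p = 2.982 Tm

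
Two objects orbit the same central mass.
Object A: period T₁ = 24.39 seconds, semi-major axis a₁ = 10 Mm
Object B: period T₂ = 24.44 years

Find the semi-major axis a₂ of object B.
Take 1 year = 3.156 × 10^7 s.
T₁ = 24.39 seconds
T₂ = 24.44 years = 7.71326 × 10^8 s
a₁ = 10 Mm = 1 × 10^7 m
Kepler's third law: (T₂/T₁)² = (a₂/a₁)³  ⇒  a₂ = a₁ (T₂/T₁)^(2/3)
T₂/T₁ = 3.16247 × 10^7
(T₂/T₁)^(2/3) = 100004
a₂ = 1 × 10^7 m × 100004 = 1.00004 × 10^12 m ≈ 1 Tm

Final answer: a₂ = 1 Tm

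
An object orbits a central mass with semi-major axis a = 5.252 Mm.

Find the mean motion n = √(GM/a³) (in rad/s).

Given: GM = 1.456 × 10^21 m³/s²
a = 5.252 Mm = 5.252 × 10^6 m
GM = 1.456 × 10^21 m³/s²
a³ = 1.44869 × 10^20 m³
GM/a³ = (1.456 × 10^21) / (1.44869 × 10^20) = 10.0505 s⁻²
n = √(GM/a³) = 3.17025 rad/s ≈ 3.17 rad/s

Final answer: n = 3.17 rad/s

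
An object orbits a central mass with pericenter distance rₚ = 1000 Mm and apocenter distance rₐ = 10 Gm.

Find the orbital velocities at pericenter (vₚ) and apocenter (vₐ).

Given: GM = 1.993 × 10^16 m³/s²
rₚ = 1000 Mm = 1 × 10^9 m
rₐ = 10 Gm = 1 × 10^10 m
GM = 1.993 × 10^16 m³/s²
a = (rₚ + rₐ)/2 = 5.5 × 10^9 m
Vis-viva: v² = GM (2/r − 1/a)
vₚ² = 1.993 × 10^16 × (2 × 10^-9 − 1.81818 × 10^-10) = 3.62364 × 10^7 m²/s²
vₚ = 6019.66 m/s ≈ 6.02 km/s
vₐ² = 1.993 × 10^16 × (2 × 10^-10 − 1.81818 × 10^-10) = 362364 m²/s²
vₐ = 601.966 m/s ≈ 602 m/s

Final answer: vₚ = 6.02 km/s, vₐ = 602 m/s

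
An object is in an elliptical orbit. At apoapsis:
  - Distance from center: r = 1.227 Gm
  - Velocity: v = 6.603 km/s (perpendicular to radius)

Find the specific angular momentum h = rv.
r = 1.227 Gm = 1.227 × 10^9 m
v = 6.603 km/s = 6603 m/s
h = rv = 1.227 × 10^9 × 6603 = 8.10188 × 10^12 m²/s ≈ 8.102 × 10^12 m²/s

Final answer: h = 8.102 × 10^12 m²/s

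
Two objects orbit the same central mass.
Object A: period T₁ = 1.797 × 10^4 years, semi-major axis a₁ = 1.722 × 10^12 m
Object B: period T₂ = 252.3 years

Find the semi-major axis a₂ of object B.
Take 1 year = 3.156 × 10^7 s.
T₁ = 1.797 × 10^4 years = 5.67133 × 10^11 s
T₂ = 252.3 years = 7.96259 × 10^9 s
a₁ = 1.722 × 10^12 m
Kepler's third law: (T₂/T₁)² = (a₂/a₁)³  ⇒  a₂ = a₁ (T₂/T₁)^(2/3)
T₂/T₁ = 0.0140401
(T₂/T₁)^(2/3) = 0.0581986
a₂ = 1.722 × 10^12 m × 0.0581986 = 1.00218 × 10^11 m ≈ 1.002 × 10^11 m

Final answer: a₂ = 1.002 × 10^11 m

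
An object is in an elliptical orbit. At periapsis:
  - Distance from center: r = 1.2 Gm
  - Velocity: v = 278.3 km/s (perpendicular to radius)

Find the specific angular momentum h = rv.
r = 1.2 Gm = 1.2 × 10^9 m
v = 278.3 km/s = 278300 m/s
h = rv = 1.2 × 10^9 × 278300 = 3.3396 × 10^14 m²/s ≈ 3.34 × 10^14 m²/s

Final answer: h = 3.34 × 10^14 m²/s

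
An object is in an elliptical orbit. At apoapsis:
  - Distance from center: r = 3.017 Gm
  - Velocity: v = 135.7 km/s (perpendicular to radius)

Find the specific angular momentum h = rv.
r = 3.017 Gm = 3.017 × 10^9 m
v = 135.7 km/s = 135700 m/s
h = rv = 3.017 × 10^9 × 135700 = 4.09407 × 10^14 m²/s ≈ 4.094 × 10^14 m²/s

Final answer: h = 4.094 × 10^14 m²/s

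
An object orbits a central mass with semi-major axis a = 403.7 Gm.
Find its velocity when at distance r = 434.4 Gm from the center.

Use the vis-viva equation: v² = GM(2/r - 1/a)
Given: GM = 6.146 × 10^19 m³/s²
a = 403.7 Gm = 4.037 × 10^11 m
r = 434.4 Gm = 4.344 × 10^11 m
GM = 6.146 × 10^19 m³/s²
2/r − 1/a = 4.60405 × 10^-12 − 2.47709 × 10^-12 = 2.12696 × 10^-12 m⁻¹
v² = GM (2/r − 1/a) = 1.30723 × 10^8 m²/s²
v = 11433.4 m/s ≈ 11.43 km/s

Final answer: 11.43 km/s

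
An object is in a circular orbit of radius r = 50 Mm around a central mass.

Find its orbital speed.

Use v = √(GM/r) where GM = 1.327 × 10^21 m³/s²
r = 50 Mm = 5 × 10^7 m
GM = 1.327 × 10^21 m³/s²
GM/r = (1.327 × 10^21) / (5 × 10^7) = 2.654 × 10^13 m²/s²
v = √(GM/r) = 5.1517 × 10^6 m/s ≈ 5152 km/s

Final answer: 5152 km/s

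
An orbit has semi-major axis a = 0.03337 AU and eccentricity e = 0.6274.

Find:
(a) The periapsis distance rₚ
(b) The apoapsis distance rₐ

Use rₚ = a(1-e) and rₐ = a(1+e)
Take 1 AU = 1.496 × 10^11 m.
a = 0.03337 AU = 4.99215 × 10^9 m
e = 0.6274:  1 − e = 0.3726,  1 + e = 1.6274
(a) rₚ = a(1 − e) = 4.99215 × 10^9 m × 0.3726 = 1.86008 × 10^9 m ≈ 0.01243 AU
(b) rₐ = a(1 + e) = 4.99215 × 10^9 m × 1.6274 = 8.12423 × 10^9 m ≈ 0.05431 AU

Final answer:
(a) rₚ = 0.01243 AU
(b) rₐ = 0.05431 AU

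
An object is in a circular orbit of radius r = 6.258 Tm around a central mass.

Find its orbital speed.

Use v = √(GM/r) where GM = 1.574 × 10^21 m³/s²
r = 6.258 Tm = 6.258 × 10^12 m
GM = 1.574 × 10^21 m³/s²
GM/r = (1.574 × 10^21) / (6.258 × 10^12) = 2.51518 × 10^8 m²/s²
v = √(GM/r) = 15859.3 m/s ≈ 15.86 km/s

Final answer: 15.86 km/s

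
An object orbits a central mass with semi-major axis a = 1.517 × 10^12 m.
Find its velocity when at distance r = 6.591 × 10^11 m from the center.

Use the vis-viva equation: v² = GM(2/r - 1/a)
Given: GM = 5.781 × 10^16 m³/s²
a = 1.517 × 10^12 m
r = 6.591 × 10^11 m
GM = 5.781 × 10^16 m³/s²
2/r − 1/a = 3.03444 × 10^-12 − 6.59196 × 10^-13 = 2.37525 × 10^-12 m⁻¹
v² = GM (2/r − 1/a) = 137313 m²/s²
v = 370.558 m/s ≈ 370.6 m/s

Final answer: 370.6 m/s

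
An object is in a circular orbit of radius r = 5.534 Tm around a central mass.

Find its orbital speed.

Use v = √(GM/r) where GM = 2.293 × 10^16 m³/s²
r = 5.534 Tm = 5.534 × 10^12 m
GM = 2.293 × 10^16 m³/s²
GM/r = (2.293 × 10^16) / (5.534 × 10^12) = 4143.48 m²/s²
v = √(GM/r) = 64.3698 m/s ≈ 64.37 m/s

Final answer: 64.37 m/s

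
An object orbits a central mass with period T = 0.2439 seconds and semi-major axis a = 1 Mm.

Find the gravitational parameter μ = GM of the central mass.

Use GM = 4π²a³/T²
T = 0.2439 seconds
a = 1 Mm = 1 × 10^6 m
a³ = 1 × 10^18 m³
T² = 0.0594872 s²
GM = 4π² × (1 × 10^18) / 0.0594872 = 6.63645 × 10^20 m³/s²
GM ≈ 6.636 × 10^20 m³/s²

Final answer: GM = 6.636 × 10^20 m³/s²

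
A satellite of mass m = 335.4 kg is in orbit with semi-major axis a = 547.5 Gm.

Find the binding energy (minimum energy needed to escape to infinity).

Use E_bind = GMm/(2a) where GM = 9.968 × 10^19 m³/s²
a = 547.5 Gm = 5.475 × 10^11 m
GM = 9.968 × 10^19 m³/s²
m = 335.4 kg
GMm = 9.968 × 10^19 × 335.4 = 3.34327 × 10^22 m³·kg/s²
2a = 1.095 × 10^12 m
E_bind = GMm/(2a) = 3.05321 × 10^10 J ≈ 30.53 GJ

Final answer: 30.53 GJ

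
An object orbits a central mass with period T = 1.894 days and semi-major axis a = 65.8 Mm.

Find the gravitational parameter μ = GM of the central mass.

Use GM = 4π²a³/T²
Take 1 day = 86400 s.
T = 1.894 days = 163642 s
a = 65.8 Mm = 6.58 × 10^7 m
a³ = 2.8489 × 10^23 m³
T² = 2.67786 × 10^10 s²
GM = 4π² × (2.8489 × 10^23) / (2.67786 × 10^10) = 4.20001 × 10^14 m³/s²
GM ≈ 4.2 × 10^14 m³/s²

Final answer: GM = 4.2 × 10^14 m³/s²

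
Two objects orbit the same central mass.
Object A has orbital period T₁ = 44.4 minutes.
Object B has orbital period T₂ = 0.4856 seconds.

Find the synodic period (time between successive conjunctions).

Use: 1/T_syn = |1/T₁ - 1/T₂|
T₁ = 44.4 minutes = 2664 s
T₂ = 0.4856 seconds
1/T₁ = 0.000375375 s⁻¹
1/T₂ = 2.05931 s⁻¹
|1/T₁ − 1/T₂| = 2.05893 s⁻¹
T_syn = 1 / |1/T₁ − 1/T₂| = 0.485689 s ≈ 0.4857 seconds

Final answer: T_syn = 0.4857 seconds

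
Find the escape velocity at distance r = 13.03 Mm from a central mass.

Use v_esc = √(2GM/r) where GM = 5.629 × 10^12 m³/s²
r = 13.03 Mm = 1.303 × 10^7 m
GM = 5.629 × 10^12 m³/s²
2GM/r = 2 × (5.629 × 10^12) / (1.303 × 10^7) = 864006 m²/s²
v_esc = √(2GM/r) = 929.519 m/s ≈ 929.5 m/s

Final answer: 929.5 m/s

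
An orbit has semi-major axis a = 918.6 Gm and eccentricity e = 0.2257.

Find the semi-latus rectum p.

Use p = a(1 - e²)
a = 918.6 Gm = 9.186 × 10^11 m
e = 0.2257,  e² = 0.0509405,  1 − e² = 0.94906
p = a(1 − e²) = 9.186 × 10^11 m × 0.94906 = 8.71806 × 10^11 m ≈ 871.8 Gm

Final answer: p = 871.8 Gm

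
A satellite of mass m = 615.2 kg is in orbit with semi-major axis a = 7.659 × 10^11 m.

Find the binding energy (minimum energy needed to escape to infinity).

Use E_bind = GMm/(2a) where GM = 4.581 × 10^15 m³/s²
a = 7.659 × 10^11 m
GM = 4.581 × 10^15 m³/s²
m = 615.2 kg
GMm = 4.581 × 10^15 × 615.2 = 2.81823 × 10^18 m³·kg/s²
2a = 1.5318 × 10^12 m
E_bind = GMm/(2a) = 1.83982 × 10^6 J ≈ 1.84 MJ

Final answer: 1.84 MJ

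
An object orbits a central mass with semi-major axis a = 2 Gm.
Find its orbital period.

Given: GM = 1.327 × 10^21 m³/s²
a = 2 Gm = 2 × 10^9 m
GM = 1.327 × 10^21 m³/s²
a³ = 8 × 10^27 m³
T = 2π √(a³/GM) = 2π √((8 × 10^27) / (1.327 × 10^21)) = 2π × 2455.33 s
T = 15427.3 s ≈ 4.285 hours

Final answer: 4.285 hours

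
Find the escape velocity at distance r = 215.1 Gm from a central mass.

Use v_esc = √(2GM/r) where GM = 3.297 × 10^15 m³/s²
r = 215.1 Gm = 2.151 × 10^11 m
GM = 3.297 × 10^15 m³/s²
2GM/r = 2 × (3.297 × 10^15) / (2.151 × 10^11) = 30655.5 m²/s²
v_esc = √(2GM/r) = 175.087 m/s ≈ 175.1 m/s

Final answer: 175.1 m/s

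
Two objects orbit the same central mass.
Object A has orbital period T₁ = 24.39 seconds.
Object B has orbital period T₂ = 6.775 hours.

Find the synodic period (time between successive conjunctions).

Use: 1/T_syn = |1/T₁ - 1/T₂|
T₁ = 24.39 seconds
T₂ = 6.775 hours = 24390 s
1/T₁ = 0.0410004 s⁻¹
1/T₂ = 4.10004 × 10^-5 s⁻¹
|1/T₁ − 1/T₂| = 0.0409594 s⁻¹
T_syn = 1 / |1/T₁ − 1/T₂| = 24.4144 s ≈ 24.41 seconds

Final answer: T_syn = 24.41 seconds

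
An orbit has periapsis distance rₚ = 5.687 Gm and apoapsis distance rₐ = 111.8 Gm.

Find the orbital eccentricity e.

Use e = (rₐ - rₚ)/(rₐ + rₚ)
rₚ = 5.687 Gm = 5.687 × 10^9 m
rₐ = 111.8 Gm = 1.118 × 10^11 m
rₐ − rₚ = 1.06113 × 10^11 m
rₐ + rₚ = 1.17487 × 10^11 m
e = (rₐ − rₚ)/(rₐ + rₚ) = 0.903189

Final answer: e = 0.9032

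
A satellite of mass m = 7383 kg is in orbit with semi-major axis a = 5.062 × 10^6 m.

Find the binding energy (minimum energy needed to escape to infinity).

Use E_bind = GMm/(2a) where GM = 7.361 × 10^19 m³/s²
a = 5.062 × 10^6 m
GM = 7.361 × 10^19 m³/s²
m = 7383 kg
GMm = 7.361 × 10^19 × 7383 = 5.43463 × 10^23 m³·kg/s²
2a = 1.0124 × 10^7 m
E_bind = GMm/(2a) = 5.36806 × 10^16 J ≈ 53.68 PJ

Final answer: 53.68 PJ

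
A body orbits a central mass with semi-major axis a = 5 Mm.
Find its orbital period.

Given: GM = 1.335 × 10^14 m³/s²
a = 5 Mm = 5 × 10^6 m
GM = 1.335 × 10^14 m³/s²
a³ = 1.25 × 10^20 m³
T = 2π √(a³/GM) = 2π √((1.25 × 10^20) / (1.335 × 10^14)) = 2π × 967.641 s
T = 6079.87 s ≈ 1.689 hours

Final answer: 1.689 hours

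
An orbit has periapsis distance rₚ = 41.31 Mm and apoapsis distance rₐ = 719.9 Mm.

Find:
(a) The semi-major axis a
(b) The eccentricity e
rₚ = 41.31 Mm = 4.131 × 10^7 m
rₐ = 719.9 Mm = 7.199 × 10^8 m
(a) a = (rₚ + rₐ)/2 = 3.80605 × 10^8 m ≈ 380.6 Mm
(b) e = (rₐ − rₚ)/(rₐ + rₚ) = (6.7859 × 10^8) / (7.6121 × 10^8) = 0.891462

Final answer:
(a) a = 380.6 Mm
(b) e = 0.8915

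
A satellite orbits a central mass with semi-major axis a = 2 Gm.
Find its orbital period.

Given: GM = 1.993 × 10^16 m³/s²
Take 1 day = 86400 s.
a = 2 Gm = 2 × 10^9 m
GM = 1.993 × 10^16 m³/s²
a³ = 8 × 10^27 m³
T = 2π √(a³/GM) = 2π √((8 × 10^27) / (1.993 × 10^16)) = 2π × 633565 s
T = 3.98081 × 10^6 s ≈ 46.07 days

Final answer: 46.07 days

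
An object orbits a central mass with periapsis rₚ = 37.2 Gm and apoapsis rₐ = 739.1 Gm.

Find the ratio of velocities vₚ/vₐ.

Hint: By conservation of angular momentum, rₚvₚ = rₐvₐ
rₚ = 37.2 Gm = 3.72 × 10^10 m
rₐ = 739.1 Gm = 7.391 × 10^11 m
rₚvₚ = rₐvₐ  ⇒  vₚ/vₐ = rₐ/rₚ
vₚ/vₐ = (7.391 × 10^11) / (3.72 × 10^10) = 19.8683

Final answer: vₚ/vₐ = 19.87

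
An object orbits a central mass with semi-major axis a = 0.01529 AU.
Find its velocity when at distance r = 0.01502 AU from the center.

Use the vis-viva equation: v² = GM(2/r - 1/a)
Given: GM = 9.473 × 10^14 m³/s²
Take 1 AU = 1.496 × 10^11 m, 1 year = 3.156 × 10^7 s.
a = 0.01529 AU = 2.28738 × 10^9 m
r = 0.01502 AU = 2.24699 × 10^9 m
GM = 9.473 × 10^14 m³/s²
2/r − 1/a = 8.90079 × 10^-10 − 4.37181 × 10^-10 = 4.52898 × 10^-10 m⁻¹
v² = GM (2/r − 1/a) = 429030 m²/s²
v = 655.004 m/s ≈ 0.1382 AU/year

Final answer: 0.1382 AU/year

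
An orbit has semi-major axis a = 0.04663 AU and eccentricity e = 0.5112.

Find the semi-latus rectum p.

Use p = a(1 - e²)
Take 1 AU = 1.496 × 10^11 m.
a = 0.04663 AU = 6.97585 × 10^9 m
e = 0.5112,  e² = 0.261325,  1 − e² = 0.738675
p = a(1 − e²) = 6.97585 × 10^9 m × 0.738675 = 5.15288 × 10^9 m ≈ 0.03444 AU

Final answer: p = 0.03444 AU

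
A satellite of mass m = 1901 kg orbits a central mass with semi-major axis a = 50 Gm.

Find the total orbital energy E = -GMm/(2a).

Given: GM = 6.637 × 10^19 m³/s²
a = 50 Gm = 5 × 10^10 m
GM = 6.637 × 10^19 m³/s²
2a = 1 × 10^11 m
GMm = 6.637 × 10^19 × 1901 = 1.26169 × 10^23 m³·kg/s²
E = −GMm/(2a) = -1.26169 × 10^12 J ≈ -1.262 TJ

Final answer: -1.262 TJ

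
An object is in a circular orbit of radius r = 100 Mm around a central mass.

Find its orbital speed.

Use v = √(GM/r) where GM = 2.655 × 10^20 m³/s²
r = 100 Mm = 1 × 10^8 m
GM = 2.655 × 10^20 m³/s²
GM/r = (2.655 × 10^20) / (1 × 10^8) = 2.655 × 10^12 m²/s²
v = √(GM/r) = 1.62942 × 10^6 m/s ≈ 1629 km/s

Final answer: 1629 km/s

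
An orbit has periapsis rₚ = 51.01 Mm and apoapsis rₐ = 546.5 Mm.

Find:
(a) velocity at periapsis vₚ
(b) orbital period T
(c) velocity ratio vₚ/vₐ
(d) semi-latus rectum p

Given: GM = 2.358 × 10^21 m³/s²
rₚ = 51.01 Mm = 5.101 × 10^7 m
rₐ = 546.5 Mm = 5.465 × 10^8 m
GM = 2.358 × 10^21 m³/s²
a = (rₚ + rₐ)/2 = 2.98755 × 10^8 m
e = (rₐ − rₚ)/(rₐ + rₚ) = (4.9549 × 10^8) / (5.9751 × 10^8) = 0.829258
(a) vₚ² = GM (2/rₚ − 1/a) = 2.358 × 10^21 × (3.9208 × 10^-8 − 3.34722 × 10^-9) = 8.45597 × 10^13 m²/s²;  vₚ = 9.19564 × 10^6 m/s ≈ 9196 km/s
(b) a³ = 2.66652 × 10^25 m³;  T = 2π √(a³/GM) = 2π × 106.341 s = 668.16 s ≈ 11.14 minutes
(c) vₚ/vₐ = rₐ/rₚ (angular momentum) = (5.465 × 10^8) / (5.101 × 10^7) = 10.7136 ≈ 10.71
(d) 1 − e² = 0.312331;  p = a(1 − e²) = 2.98755 × 10^8 × 0.312331 = 9.33105 × 10^7 m ≈ 93.31 Mm

Final answer:
(a) velocity at periapsis vₚ = 9196 km/s
(b) orbital period T = 11.14 minutes
(c) velocity ratio vₚ/vₐ = 10.71
(d) semi-latus rectum p = 93.31 Mm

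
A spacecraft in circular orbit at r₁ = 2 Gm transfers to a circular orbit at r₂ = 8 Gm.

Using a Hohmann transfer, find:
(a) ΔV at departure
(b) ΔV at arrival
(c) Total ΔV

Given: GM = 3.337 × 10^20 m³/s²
r₁ = 2 Gm = 2 × 10^9 m
r₂ = 8 Gm = 8 × 10^9 m
GM = 3.337 × 10^20 m³/s²
Transfer ellipse: a_t = (r₁ + r₂)/2 = 5 × 10^9 m
Circular speed at r₁: v₁ = √(GM/r₁) = 408473 m/s
Transfer speed at r₁ (periapsis): v₁ₜ = √(GM(2/r₁ − 1/a_t)) = 516682 m/s
(a) ΔV₁ = v₁ₜ − v₁ = 108209 m/s ≈ 108.2 km/s
Circular speed at r₂: v₂ = √(GM/r₂) = 204236 m/s
Transfer speed at r₂ (apoapsis): v₂ₜ = √(GM(2/r₂ − 1/a_t)) = 129170 m/s
(b) ΔV₂ = v₂ − v₂ₜ = 75066 m/s ≈ 75.07 km/s
(c) ΔV_total = ΔV₁ + ΔV₂ = 183275 m/s ≈ 183.3 km/s

Final answer:
(a) ΔV₁ = 108.2 km/s
(b) ΔV₂ = 75.07 km/s
(c) ΔV_total = 183.3 km/s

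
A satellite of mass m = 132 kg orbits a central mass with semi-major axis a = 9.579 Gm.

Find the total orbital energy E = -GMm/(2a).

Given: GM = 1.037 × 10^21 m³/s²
a = 9.579 Gm = 9.579 × 10^9 m
GM = 1.037 × 10^21 m³/s²
2a = 1.9158 × 10^10 m
GMm = 1.037 × 10^21 × 132 = 1.36884 × 10^23 m³·kg/s²
E = −GMm/(2a) = -7.145 × 10^12 J ≈ -7.145 TJ

Final answer: -7.145 TJ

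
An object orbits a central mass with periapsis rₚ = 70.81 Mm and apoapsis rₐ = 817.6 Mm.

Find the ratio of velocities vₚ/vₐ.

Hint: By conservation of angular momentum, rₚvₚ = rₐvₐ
rₚ = 70.81 Mm = 7.081 × 10^7 m
rₐ = 817.6 Mm = 8.176 × 10^8 m
rₚvₚ = rₐvₐ  ⇒  vₚ/vₐ = rₐ/rₚ
vₚ/vₐ = (8.176 × 10^8) / (7.081 × 10^7) = 11.5464

Final answer: vₚ/vₐ = 11.55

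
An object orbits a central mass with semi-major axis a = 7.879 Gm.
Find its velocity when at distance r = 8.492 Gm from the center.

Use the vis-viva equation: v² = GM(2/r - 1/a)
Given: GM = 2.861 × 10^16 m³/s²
a = 7.879 Gm = 7.879 × 10^9 m
r = 8.492 Gm = 8.492 × 10^9 m
GM = 2.861 × 10^16 m³/s²
2/r − 1/a = 2.35516 × 10^-10 − 1.2692 × 10^-10 = 1.08596 × 10^-10 m⁻¹
v² = GM (2/r − 1/a) = 3.10693 × 10^6 m²/s²
v = 1762.65 m/s ≈ 1.763 km/s

Final answer: 1.763 km/s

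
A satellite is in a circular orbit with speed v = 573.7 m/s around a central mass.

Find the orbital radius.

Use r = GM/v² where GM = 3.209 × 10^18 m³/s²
v = 573.7 m/s
GM = 3.209 × 10^18 m³/s²
v² = 329132 m²/s²
r = GM/v² = (3.209 × 10^18) / 329132 = 9.7499 × 10^12 m ≈ 9.75 Tm

Final answer: 9.75 Tm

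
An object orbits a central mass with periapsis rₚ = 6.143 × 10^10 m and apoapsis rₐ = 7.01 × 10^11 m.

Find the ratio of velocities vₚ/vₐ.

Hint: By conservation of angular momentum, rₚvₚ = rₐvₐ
rₚ = 6.143 × 10^10 m
rₐ = 7.01 × 10^11 m
rₚvₚ = rₐvₐ  ⇒  vₚ/vₐ = rₐ/rₚ
vₚ/vₐ = (7.01 × 10^11) / (6.143 × 10^10) = 11.4114

Final answer: vₚ/vₐ = 11.41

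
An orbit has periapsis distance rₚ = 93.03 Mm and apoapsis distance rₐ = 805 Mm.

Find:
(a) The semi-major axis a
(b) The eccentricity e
rₚ = 93.03 Mm = 9.303 × 10^7 m
rₐ = 805 Mm = 8.05 × 10^8 m
(a) a = (rₚ + rₐ)/2 = 4.49015 × 10^8 m ≈ 449 Mm
(b) e = (rₐ − rₚ)/(rₐ + rₚ) = (7.1197 × 10^8) / (8.9803 × 10^8) = 0.792813

Final answer:
(a) a = 449 Mm
(b) e = 0.7928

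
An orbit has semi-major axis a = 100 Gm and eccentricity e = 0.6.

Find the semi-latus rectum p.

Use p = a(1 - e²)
a = 100 Gm = 1 × 10^11 m
e = 0.6,  e² = 0.36,  1 − e² = 0.64
p = a(1 − e²) = 1 × 10^11 m × 0.64 = 6.4 × 10^10 m ≈ 64 Gm

Final answer: p = 64 Gm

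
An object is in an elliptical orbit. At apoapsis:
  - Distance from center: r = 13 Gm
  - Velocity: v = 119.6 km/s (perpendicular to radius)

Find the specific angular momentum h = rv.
r = 13 Gm = 1.3 × 10^10 m
v = 119.6 km/s = 119600 m/s
h = rv = 1.3 × 10^10 × 119600 = 1.5548 × 10^15 m²/s ≈ 1.555 × 10^15 m²/s

Final answer: h = 1.555 × 10^15 m²/s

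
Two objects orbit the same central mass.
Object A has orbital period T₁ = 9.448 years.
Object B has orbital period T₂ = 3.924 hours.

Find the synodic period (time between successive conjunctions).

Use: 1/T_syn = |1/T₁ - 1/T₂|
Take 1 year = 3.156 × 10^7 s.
T₁ = 9.448 years = 2.98179 × 10^8 s
T₂ = 3.924 hours = 14126.4 s
1/T₁ = 3.35369 × 10^-9 s⁻¹
1/T₂ = 7.07894 × 10^-5 s⁻¹
|1/T₁ − 1/T₂| = 7.07861 × 10^-5 s⁻¹
T_syn = 1 / |1/T₁ − 1/T₂| = 14127.1 s ≈ 3.924 hours

Final answer: T_syn = 3.924 hours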